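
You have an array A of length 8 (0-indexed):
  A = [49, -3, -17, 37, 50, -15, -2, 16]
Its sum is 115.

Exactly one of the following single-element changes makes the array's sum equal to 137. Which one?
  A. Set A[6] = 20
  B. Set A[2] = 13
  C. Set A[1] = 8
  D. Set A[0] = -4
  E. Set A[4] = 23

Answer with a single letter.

Option A: A[6] -2->20, delta=22, new_sum=115+(22)=137 <-- matches target
Option B: A[2] -17->13, delta=30, new_sum=115+(30)=145
Option C: A[1] -3->8, delta=11, new_sum=115+(11)=126
Option D: A[0] 49->-4, delta=-53, new_sum=115+(-53)=62
Option E: A[4] 50->23, delta=-27, new_sum=115+(-27)=88

Answer: A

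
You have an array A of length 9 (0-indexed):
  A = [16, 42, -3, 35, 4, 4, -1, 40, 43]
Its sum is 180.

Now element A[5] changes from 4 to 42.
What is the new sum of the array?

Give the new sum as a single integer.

Old value at index 5: 4
New value at index 5: 42
Delta = 42 - 4 = 38
New sum = old_sum + delta = 180 + (38) = 218

Answer: 218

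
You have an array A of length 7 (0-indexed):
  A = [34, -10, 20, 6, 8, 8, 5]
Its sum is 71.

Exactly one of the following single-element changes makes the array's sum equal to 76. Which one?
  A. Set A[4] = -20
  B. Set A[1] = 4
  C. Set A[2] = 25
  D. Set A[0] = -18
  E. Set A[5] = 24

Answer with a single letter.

Option A: A[4] 8->-20, delta=-28, new_sum=71+(-28)=43
Option B: A[1] -10->4, delta=14, new_sum=71+(14)=85
Option C: A[2] 20->25, delta=5, new_sum=71+(5)=76 <-- matches target
Option D: A[0] 34->-18, delta=-52, new_sum=71+(-52)=19
Option E: A[5] 8->24, delta=16, new_sum=71+(16)=87

Answer: C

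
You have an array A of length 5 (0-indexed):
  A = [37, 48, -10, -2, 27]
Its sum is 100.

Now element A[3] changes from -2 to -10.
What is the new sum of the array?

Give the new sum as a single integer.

Answer: 92

Derivation:
Old value at index 3: -2
New value at index 3: -10
Delta = -10 - -2 = -8
New sum = old_sum + delta = 100 + (-8) = 92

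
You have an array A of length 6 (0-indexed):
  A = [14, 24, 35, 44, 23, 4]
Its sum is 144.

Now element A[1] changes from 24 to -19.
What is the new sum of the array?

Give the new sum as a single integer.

Old value at index 1: 24
New value at index 1: -19
Delta = -19 - 24 = -43
New sum = old_sum + delta = 144 + (-43) = 101

Answer: 101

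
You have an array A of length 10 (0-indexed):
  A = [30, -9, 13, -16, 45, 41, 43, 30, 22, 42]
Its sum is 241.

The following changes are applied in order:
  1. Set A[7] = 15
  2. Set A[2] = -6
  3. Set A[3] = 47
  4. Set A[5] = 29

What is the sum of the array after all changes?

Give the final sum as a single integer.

Answer: 258

Derivation:
Initial sum: 241
Change 1: A[7] 30 -> 15, delta = -15, sum = 226
Change 2: A[2] 13 -> -6, delta = -19, sum = 207
Change 3: A[3] -16 -> 47, delta = 63, sum = 270
Change 4: A[5] 41 -> 29, delta = -12, sum = 258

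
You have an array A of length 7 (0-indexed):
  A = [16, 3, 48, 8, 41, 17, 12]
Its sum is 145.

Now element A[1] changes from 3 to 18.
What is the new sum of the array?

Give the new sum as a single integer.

Answer: 160

Derivation:
Old value at index 1: 3
New value at index 1: 18
Delta = 18 - 3 = 15
New sum = old_sum + delta = 145 + (15) = 160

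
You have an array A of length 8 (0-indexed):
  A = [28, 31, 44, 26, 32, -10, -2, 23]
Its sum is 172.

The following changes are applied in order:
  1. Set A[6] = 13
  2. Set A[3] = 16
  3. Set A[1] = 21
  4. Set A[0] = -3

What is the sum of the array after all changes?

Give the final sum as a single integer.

Initial sum: 172
Change 1: A[6] -2 -> 13, delta = 15, sum = 187
Change 2: A[3] 26 -> 16, delta = -10, sum = 177
Change 3: A[1] 31 -> 21, delta = -10, sum = 167
Change 4: A[0] 28 -> -3, delta = -31, sum = 136

Answer: 136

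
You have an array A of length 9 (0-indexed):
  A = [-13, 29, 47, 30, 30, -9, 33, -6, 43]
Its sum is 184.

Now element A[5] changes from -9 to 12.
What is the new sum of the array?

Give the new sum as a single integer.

Answer: 205

Derivation:
Old value at index 5: -9
New value at index 5: 12
Delta = 12 - -9 = 21
New sum = old_sum + delta = 184 + (21) = 205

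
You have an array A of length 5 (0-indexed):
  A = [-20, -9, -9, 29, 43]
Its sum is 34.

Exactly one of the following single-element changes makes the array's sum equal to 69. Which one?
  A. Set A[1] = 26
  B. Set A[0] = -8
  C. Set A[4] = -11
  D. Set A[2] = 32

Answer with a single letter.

Option A: A[1] -9->26, delta=35, new_sum=34+(35)=69 <-- matches target
Option B: A[0] -20->-8, delta=12, new_sum=34+(12)=46
Option C: A[4] 43->-11, delta=-54, new_sum=34+(-54)=-20
Option D: A[2] -9->32, delta=41, new_sum=34+(41)=75

Answer: A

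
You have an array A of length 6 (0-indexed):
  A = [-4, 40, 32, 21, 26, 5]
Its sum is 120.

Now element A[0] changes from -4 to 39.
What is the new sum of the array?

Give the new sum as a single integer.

Answer: 163

Derivation:
Old value at index 0: -4
New value at index 0: 39
Delta = 39 - -4 = 43
New sum = old_sum + delta = 120 + (43) = 163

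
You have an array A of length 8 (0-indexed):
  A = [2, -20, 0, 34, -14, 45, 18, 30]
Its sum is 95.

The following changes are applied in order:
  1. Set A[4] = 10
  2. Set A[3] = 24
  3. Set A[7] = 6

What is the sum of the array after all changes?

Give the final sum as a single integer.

Answer: 85

Derivation:
Initial sum: 95
Change 1: A[4] -14 -> 10, delta = 24, sum = 119
Change 2: A[3] 34 -> 24, delta = -10, sum = 109
Change 3: A[7] 30 -> 6, delta = -24, sum = 85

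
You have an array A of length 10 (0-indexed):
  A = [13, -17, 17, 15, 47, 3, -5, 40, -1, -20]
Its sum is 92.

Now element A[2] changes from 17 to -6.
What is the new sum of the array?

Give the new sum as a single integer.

Old value at index 2: 17
New value at index 2: -6
Delta = -6 - 17 = -23
New sum = old_sum + delta = 92 + (-23) = 69

Answer: 69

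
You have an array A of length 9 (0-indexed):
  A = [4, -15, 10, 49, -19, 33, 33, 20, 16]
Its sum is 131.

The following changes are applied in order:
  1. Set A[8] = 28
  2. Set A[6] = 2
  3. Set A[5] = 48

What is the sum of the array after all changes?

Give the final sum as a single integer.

Initial sum: 131
Change 1: A[8] 16 -> 28, delta = 12, sum = 143
Change 2: A[6] 33 -> 2, delta = -31, sum = 112
Change 3: A[5] 33 -> 48, delta = 15, sum = 127

Answer: 127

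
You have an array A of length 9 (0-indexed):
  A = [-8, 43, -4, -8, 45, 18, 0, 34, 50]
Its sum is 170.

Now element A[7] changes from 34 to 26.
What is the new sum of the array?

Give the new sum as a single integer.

Answer: 162

Derivation:
Old value at index 7: 34
New value at index 7: 26
Delta = 26 - 34 = -8
New sum = old_sum + delta = 170 + (-8) = 162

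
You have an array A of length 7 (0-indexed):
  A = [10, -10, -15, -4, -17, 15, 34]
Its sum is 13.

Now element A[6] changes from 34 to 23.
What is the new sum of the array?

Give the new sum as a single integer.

Old value at index 6: 34
New value at index 6: 23
Delta = 23 - 34 = -11
New sum = old_sum + delta = 13 + (-11) = 2

Answer: 2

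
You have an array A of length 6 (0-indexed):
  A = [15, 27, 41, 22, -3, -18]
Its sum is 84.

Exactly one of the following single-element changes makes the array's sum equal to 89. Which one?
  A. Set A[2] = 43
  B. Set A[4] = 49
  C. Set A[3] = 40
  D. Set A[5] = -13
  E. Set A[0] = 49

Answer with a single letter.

Answer: D

Derivation:
Option A: A[2] 41->43, delta=2, new_sum=84+(2)=86
Option B: A[4] -3->49, delta=52, new_sum=84+(52)=136
Option C: A[3] 22->40, delta=18, new_sum=84+(18)=102
Option D: A[5] -18->-13, delta=5, new_sum=84+(5)=89 <-- matches target
Option E: A[0] 15->49, delta=34, new_sum=84+(34)=118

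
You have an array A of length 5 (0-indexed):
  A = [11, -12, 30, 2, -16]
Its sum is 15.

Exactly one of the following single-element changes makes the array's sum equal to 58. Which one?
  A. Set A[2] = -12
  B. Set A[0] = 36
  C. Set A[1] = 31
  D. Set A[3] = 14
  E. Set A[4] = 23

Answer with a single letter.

Answer: C

Derivation:
Option A: A[2] 30->-12, delta=-42, new_sum=15+(-42)=-27
Option B: A[0] 11->36, delta=25, new_sum=15+(25)=40
Option C: A[1] -12->31, delta=43, new_sum=15+(43)=58 <-- matches target
Option D: A[3] 2->14, delta=12, new_sum=15+(12)=27
Option E: A[4] -16->23, delta=39, new_sum=15+(39)=54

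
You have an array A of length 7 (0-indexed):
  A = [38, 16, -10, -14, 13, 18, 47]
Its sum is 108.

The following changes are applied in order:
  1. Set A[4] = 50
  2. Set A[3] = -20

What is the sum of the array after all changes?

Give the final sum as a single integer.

Initial sum: 108
Change 1: A[4] 13 -> 50, delta = 37, sum = 145
Change 2: A[3] -14 -> -20, delta = -6, sum = 139

Answer: 139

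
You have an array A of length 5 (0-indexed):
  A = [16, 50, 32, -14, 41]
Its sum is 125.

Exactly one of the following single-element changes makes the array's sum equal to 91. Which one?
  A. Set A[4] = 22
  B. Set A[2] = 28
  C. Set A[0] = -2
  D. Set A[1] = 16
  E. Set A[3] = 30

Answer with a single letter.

Option A: A[4] 41->22, delta=-19, new_sum=125+(-19)=106
Option B: A[2] 32->28, delta=-4, new_sum=125+(-4)=121
Option C: A[0] 16->-2, delta=-18, new_sum=125+(-18)=107
Option D: A[1] 50->16, delta=-34, new_sum=125+(-34)=91 <-- matches target
Option E: A[3] -14->30, delta=44, new_sum=125+(44)=169

Answer: D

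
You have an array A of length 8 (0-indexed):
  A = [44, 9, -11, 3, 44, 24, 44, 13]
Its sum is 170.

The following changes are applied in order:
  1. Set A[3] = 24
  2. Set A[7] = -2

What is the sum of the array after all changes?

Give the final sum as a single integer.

Initial sum: 170
Change 1: A[3] 3 -> 24, delta = 21, sum = 191
Change 2: A[7] 13 -> -2, delta = -15, sum = 176

Answer: 176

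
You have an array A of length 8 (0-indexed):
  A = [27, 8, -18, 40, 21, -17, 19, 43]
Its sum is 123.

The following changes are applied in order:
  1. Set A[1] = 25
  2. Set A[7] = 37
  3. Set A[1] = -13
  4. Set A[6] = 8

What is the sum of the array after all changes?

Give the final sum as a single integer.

Initial sum: 123
Change 1: A[1] 8 -> 25, delta = 17, sum = 140
Change 2: A[7] 43 -> 37, delta = -6, sum = 134
Change 3: A[1] 25 -> -13, delta = -38, sum = 96
Change 4: A[6] 19 -> 8, delta = -11, sum = 85

Answer: 85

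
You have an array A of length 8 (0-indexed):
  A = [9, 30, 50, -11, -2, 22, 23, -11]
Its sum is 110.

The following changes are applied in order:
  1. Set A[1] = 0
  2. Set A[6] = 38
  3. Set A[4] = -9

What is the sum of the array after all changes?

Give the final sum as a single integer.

Answer: 88

Derivation:
Initial sum: 110
Change 1: A[1] 30 -> 0, delta = -30, sum = 80
Change 2: A[6] 23 -> 38, delta = 15, sum = 95
Change 3: A[4] -2 -> -9, delta = -7, sum = 88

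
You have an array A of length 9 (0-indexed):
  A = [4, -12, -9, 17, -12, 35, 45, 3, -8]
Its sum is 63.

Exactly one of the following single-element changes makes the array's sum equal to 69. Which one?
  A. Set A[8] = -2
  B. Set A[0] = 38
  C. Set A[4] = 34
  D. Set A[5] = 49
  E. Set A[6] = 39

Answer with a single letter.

Option A: A[8] -8->-2, delta=6, new_sum=63+(6)=69 <-- matches target
Option B: A[0] 4->38, delta=34, new_sum=63+(34)=97
Option C: A[4] -12->34, delta=46, new_sum=63+(46)=109
Option D: A[5] 35->49, delta=14, new_sum=63+(14)=77
Option E: A[6] 45->39, delta=-6, new_sum=63+(-6)=57

Answer: A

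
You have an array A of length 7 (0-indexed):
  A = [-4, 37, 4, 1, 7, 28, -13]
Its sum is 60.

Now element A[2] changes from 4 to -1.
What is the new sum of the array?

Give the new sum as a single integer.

Old value at index 2: 4
New value at index 2: -1
Delta = -1 - 4 = -5
New sum = old_sum + delta = 60 + (-5) = 55

Answer: 55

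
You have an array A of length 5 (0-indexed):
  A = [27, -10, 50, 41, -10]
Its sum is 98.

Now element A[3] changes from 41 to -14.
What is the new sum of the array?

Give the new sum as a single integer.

Answer: 43

Derivation:
Old value at index 3: 41
New value at index 3: -14
Delta = -14 - 41 = -55
New sum = old_sum + delta = 98 + (-55) = 43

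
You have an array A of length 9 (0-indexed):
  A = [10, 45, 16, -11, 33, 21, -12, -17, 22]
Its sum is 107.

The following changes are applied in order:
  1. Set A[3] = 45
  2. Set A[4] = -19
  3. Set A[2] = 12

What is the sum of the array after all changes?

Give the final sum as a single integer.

Answer: 107

Derivation:
Initial sum: 107
Change 1: A[3] -11 -> 45, delta = 56, sum = 163
Change 2: A[4] 33 -> -19, delta = -52, sum = 111
Change 3: A[2] 16 -> 12, delta = -4, sum = 107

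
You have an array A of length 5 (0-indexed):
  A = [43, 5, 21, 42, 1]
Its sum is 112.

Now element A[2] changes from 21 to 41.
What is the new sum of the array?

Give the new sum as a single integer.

Old value at index 2: 21
New value at index 2: 41
Delta = 41 - 21 = 20
New sum = old_sum + delta = 112 + (20) = 132

Answer: 132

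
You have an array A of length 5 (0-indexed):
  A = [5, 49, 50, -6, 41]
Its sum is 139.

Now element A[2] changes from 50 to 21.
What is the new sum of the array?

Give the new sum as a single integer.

Old value at index 2: 50
New value at index 2: 21
Delta = 21 - 50 = -29
New sum = old_sum + delta = 139 + (-29) = 110

Answer: 110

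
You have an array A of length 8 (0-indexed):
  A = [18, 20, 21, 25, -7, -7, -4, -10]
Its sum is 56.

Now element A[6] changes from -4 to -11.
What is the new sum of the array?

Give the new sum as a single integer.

Answer: 49

Derivation:
Old value at index 6: -4
New value at index 6: -11
Delta = -11 - -4 = -7
New sum = old_sum + delta = 56 + (-7) = 49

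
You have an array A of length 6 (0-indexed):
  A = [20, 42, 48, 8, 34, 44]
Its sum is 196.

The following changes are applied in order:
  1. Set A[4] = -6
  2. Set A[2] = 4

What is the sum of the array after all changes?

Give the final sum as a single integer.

Initial sum: 196
Change 1: A[4] 34 -> -6, delta = -40, sum = 156
Change 2: A[2] 48 -> 4, delta = -44, sum = 112

Answer: 112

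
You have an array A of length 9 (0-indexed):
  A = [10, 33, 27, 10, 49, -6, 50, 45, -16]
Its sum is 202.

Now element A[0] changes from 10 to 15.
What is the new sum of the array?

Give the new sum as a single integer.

Answer: 207

Derivation:
Old value at index 0: 10
New value at index 0: 15
Delta = 15 - 10 = 5
New sum = old_sum + delta = 202 + (5) = 207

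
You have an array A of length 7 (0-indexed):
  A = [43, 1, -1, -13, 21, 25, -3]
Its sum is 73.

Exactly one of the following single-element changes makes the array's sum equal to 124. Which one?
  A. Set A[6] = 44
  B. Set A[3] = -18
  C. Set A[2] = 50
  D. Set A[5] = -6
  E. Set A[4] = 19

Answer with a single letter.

Option A: A[6] -3->44, delta=47, new_sum=73+(47)=120
Option B: A[3] -13->-18, delta=-5, new_sum=73+(-5)=68
Option C: A[2] -1->50, delta=51, new_sum=73+(51)=124 <-- matches target
Option D: A[5] 25->-6, delta=-31, new_sum=73+(-31)=42
Option E: A[4] 21->19, delta=-2, new_sum=73+(-2)=71

Answer: C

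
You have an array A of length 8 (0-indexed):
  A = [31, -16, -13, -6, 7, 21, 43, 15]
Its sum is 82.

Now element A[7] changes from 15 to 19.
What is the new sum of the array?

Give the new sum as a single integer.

Answer: 86

Derivation:
Old value at index 7: 15
New value at index 7: 19
Delta = 19 - 15 = 4
New sum = old_sum + delta = 82 + (4) = 86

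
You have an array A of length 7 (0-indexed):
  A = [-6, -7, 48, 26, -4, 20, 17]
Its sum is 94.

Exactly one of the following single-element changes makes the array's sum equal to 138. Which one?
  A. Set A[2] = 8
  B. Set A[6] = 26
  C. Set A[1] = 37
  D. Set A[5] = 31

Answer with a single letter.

Option A: A[2] 48->8, delta=-40, new_sum=94+(-40)=54
Option B: A[6] 17->26, delta=9, new_sum=94+(9)=103
Option C: A[1] -7->37, delta=44, new_sum=94+(44)=138 <-- matches target
Option D: A[5] 20->31, delta=11, new_sum=94+(11)=105

Answer: C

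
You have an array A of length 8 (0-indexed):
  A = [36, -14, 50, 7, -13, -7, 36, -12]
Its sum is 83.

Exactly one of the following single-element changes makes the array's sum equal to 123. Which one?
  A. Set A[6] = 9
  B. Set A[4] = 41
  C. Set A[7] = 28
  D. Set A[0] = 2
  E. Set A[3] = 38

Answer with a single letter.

Answer: C

Derivation:
Option A: A[6] 36->9, delta=-27, new_sum=83+(-27)=56
Option B: A[4] -13->41, delta=54, new_sum=83+(54)=137
Option C: A[7] -12->28, delta=40, new_sum=83+(40)=123 <-- matches target
Option D: A[0] 36->2, delta=-34, new_sum=83+(-34)=49
Option E: A[3] 7->38, delta=31, new_sum=83+(31)=114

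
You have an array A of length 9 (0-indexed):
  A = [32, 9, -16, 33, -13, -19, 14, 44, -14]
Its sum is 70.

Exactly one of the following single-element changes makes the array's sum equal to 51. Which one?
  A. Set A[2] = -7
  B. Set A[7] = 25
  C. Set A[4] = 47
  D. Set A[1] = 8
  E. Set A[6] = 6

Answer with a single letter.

Option A: A[2] -16->-7, delta=9, new_sum=70+(9)=79
Option B: A[7] 44->25, delta=-19, new_sum=70+(-19)=51 <-- matches target
Option C: A[4] -13->47, delta=60, new_sum=70+(60)=130
Option D: A[1] 9->8, delta=-1, new_sum=70+(-1)=69
Option E: A[6] 14->6, delta=-8, new_sum=70+(-8)=62

Answer: B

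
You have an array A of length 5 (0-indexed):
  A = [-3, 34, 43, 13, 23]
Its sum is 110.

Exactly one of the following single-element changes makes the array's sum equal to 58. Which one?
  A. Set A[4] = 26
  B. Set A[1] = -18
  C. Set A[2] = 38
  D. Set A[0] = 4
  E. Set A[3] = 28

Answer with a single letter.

Answer: B

Derivation:
Option A: A[4] 23->26, delta=3, new_sum=110+(3)=113
Option B: A[1] 34->-18, delta=-52, new_sum=110+(-52)=58 <-- matches target
Option C: A[2] 43->38, delta=-5, new_sum=110+(-5)=105
Option D: A[0] -3->4, delta=7, new_sum=110+(7)=117
Option E: A[3] 13->28, delta=15, new_sum=110+(15)=125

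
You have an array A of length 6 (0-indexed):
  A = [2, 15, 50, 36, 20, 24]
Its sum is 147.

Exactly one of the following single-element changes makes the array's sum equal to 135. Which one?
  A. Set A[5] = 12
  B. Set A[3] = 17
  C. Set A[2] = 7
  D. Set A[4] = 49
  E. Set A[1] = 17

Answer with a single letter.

Option A: A[5] 24->12, delta=-12, new_sum=147+(-12)=135 <-- matches target
Option B: A[3] 36->17, delta=-19, new_sum=147+(-19)=128
Option C: A[2] 50->7, delta=-43, new_sum=147+(-43)=104
Option D: A[4] 20->49, delta=29, new_sum=147+(29)=176
Option E: A[1] 15->17, delta=2, new_sum=147+(2)=149

Answer: A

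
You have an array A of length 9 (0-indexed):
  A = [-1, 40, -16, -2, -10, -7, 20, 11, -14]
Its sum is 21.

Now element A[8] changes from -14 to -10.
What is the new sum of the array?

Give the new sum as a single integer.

Answer: 25

Derivation:
Old value at index 8: -14
New value at index 8: -10
Delta = -10 - -14 = 4
New sum = old_sum + delta = 21 + (4) = 25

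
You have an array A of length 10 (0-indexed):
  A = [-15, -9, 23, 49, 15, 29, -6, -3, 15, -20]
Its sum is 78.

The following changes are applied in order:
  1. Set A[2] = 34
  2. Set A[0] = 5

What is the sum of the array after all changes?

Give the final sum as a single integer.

Initial sum: 78
Change 1: A[2] 23 -> 34, delta = 11, sum = 89
Change 2: A[0] -15 -> 5, delta = 20, sum = 109

Answer: 109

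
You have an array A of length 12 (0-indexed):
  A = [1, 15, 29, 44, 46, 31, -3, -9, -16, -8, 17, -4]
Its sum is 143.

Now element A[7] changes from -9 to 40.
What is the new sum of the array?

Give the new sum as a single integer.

Old value at index 7: -9
New value at index 7: 40
Delta = 40 - -9 = 49
New sum = old_sum + delta = 143 + (49) = 192

Answer: 192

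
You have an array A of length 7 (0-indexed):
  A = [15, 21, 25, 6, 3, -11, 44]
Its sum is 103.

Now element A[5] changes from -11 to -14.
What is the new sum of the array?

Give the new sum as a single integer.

Old value at index 5: -11
New value at index 5: -14
Delta = -14 - -11 = -3
New sum = old_sum + delta = 103 + (-3) = 100

Answer: 100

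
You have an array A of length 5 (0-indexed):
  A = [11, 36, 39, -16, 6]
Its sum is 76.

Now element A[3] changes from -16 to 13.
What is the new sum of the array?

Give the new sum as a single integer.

Old value at index 3: -16
New value at index 3: 13
Delta = 13 - -16 = 29
New sum = old_sum + delta = 76 + (29) = 105

Answer: 105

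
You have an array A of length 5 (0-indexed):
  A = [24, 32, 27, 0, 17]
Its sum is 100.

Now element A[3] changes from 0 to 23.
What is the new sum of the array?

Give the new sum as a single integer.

Old value at index 3: 0
New value at index 3: 23
Delta = 23 - 0 = 23
New sum = old_sum + delta = 100 + (23) = 123

Answer: 123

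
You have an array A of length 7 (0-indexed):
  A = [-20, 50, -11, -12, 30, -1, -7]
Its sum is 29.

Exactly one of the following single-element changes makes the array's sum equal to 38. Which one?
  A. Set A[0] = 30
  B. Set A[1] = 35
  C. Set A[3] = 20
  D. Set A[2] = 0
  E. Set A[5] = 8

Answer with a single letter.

Option A: A[0] -20->30, delta=50, new_sum=29+(50)=79
Option B: A[1] 50->35, delta=-15, new_sum=29+(-15)=14
Option C: A[3] -12->20, delta=32, new_sum=29+(32)=61
Option D: A[2] -11->0, delta=11, new_sum=29+(11)=40
Option E: A[5] -1->8, delta=9, new_sum=29+(9)=38 <-- matches target

Answer: E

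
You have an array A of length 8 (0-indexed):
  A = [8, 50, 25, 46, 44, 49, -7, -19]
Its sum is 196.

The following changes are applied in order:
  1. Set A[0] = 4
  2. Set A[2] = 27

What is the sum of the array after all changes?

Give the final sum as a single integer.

Initial sum: 196
Change 1: A[0] 8 -> 4, delta = -4, sum = 192
Change 2: A[2] 25 -> 27, delta = 2, sum = 194

Answer: 194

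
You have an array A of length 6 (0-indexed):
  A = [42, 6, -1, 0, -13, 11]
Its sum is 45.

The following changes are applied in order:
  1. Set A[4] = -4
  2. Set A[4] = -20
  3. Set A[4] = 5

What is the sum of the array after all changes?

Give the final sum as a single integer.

Initial sum: 45
Change 1: A[4] -13 -> -4, delta = 9, sum = 54
Change 2: A[4] -4 -> -20, delta = -16, sum = 38
Change 3: A[4] -20 -> 5, delta = 25, sum = 63

Answer: 63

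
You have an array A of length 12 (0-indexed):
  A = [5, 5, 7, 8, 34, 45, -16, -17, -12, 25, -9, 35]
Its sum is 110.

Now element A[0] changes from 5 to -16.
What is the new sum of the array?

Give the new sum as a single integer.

Old value at index 0: 5
New value at index 0: -16
Delta = -16 - 5 = -21
New sum = old_sum + delta = 110 + (-21) = 89

Answer: 89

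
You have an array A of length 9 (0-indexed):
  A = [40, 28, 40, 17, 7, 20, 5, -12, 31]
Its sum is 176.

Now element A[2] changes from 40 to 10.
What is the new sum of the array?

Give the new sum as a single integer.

Answer: 146

Derivation:
Old value at index 2: 40
New value at index 2: 10
Delta = 10 - 40 = -30
New sum = old_sum + delta = 176 + (-30) = 146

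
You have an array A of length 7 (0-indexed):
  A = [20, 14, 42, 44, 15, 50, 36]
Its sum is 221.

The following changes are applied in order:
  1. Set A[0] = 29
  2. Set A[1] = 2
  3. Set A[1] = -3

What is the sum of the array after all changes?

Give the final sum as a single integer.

Initial sum: 221
Change 1: A[0] 20 -> 29, delta = 9, sum = 230
Change 2: A[1] 14 -> 2, delta = -12, sum = 218
Change 3: A[1] 2 -> -3, delta = -5, sum = 213

Answer: 213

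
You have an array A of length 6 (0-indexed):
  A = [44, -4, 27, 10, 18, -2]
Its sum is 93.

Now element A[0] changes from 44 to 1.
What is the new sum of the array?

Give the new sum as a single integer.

Old value at index 0: 44
New value at index 0: 1
Delta = 1 - 44 = -43
New sum = old_sum + delta = 93 + (-43) = 50

Answer: 50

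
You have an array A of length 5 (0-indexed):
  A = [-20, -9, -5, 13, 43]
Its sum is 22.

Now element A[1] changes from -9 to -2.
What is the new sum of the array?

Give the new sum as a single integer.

Old value at index 1: -9
New value at index 1: -2
Delta = -2 - -9 = 7
New sum = old_sum + delta = 22 + (7) = 29

Answer: 29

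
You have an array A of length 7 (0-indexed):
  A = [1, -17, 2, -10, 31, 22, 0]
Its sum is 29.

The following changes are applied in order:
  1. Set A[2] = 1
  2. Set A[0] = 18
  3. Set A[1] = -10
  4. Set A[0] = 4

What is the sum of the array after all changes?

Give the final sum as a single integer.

Answer: 38

Derivation:
Initial sum: 29
Change 1: A[2] 2 -> 1, delta = -1, sum = 28
Change 2: A[0] 1 -> 18, delta = 17, sum = 45
Change 3: A[1] -17 -> -10, delta = 7, sum = 52
Change 4: A[0] 18 -> 4, delta = -14, sum = 38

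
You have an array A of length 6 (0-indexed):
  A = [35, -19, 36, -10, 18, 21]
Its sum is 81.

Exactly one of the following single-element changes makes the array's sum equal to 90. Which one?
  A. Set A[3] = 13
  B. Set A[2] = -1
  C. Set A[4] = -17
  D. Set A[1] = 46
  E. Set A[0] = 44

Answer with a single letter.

Option A: A[3] -10->13, delta=23, new_sum=81+(23)=104
Option B: A[2] 36->-1, delta=-37, new_sum=81+(-37)=44
Option C: A[4] 18->-17, delta=-35, new_sum=81+(-35)=46
Option D: A[1] -19->46, delta=65, new_sum=81+(65)=146
Option E: A[0] 35->44, delta=9, new_sum=81+(9)=90 <-- matches target

Answer: E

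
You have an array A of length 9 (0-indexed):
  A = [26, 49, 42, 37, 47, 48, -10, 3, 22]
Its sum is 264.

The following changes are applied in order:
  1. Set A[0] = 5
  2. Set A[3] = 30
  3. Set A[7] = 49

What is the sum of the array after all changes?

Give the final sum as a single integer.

Initial sum: 264
Change 1: A[0] 26 -> 5, delta = -21, sum = 243
Change 2: A[3] 37 -> 30, delta = -7, sum = 236
Change 3: A[7] 3 -> 49, delta = 46, sum = 282

Answer: 282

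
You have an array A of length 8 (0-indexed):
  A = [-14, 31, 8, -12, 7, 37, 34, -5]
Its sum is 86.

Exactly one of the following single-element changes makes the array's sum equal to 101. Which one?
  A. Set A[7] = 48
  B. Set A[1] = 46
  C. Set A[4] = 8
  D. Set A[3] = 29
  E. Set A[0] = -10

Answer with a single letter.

Answer: B

Derivation:
Option A: A[7] -5->48, delta=53, new_sum=86+(53)=139
Option B: A[1] 31->46, delta=15, new_sum=86+(15)=101 <-- matches target
Option C: A[4] 7->8, delta=1, new_sum=86+(1)=87
Option D: A[3] -12->29, delta=41, new_sum=86+(41)=127
Option E: A[0] -14->-10, delta=4, new_sum=86+(4)=90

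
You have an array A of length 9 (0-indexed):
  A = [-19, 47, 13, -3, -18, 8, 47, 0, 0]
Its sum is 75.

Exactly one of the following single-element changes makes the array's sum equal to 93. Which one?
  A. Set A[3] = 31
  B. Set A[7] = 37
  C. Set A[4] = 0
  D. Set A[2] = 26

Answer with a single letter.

Answer: C

Derivation:
Option A: A[3] -3->31, delta=34, new_sum=75+(34)=109
Option B: A[7] 0->37, delta=37, new_sum=75+(37)=112
Option C: A[4] -18->0, delta=18, new_sum=75+(18)=93 <-- matches target
Option D: A[2] 13->26, delta=13, new_sum=75+(13)=88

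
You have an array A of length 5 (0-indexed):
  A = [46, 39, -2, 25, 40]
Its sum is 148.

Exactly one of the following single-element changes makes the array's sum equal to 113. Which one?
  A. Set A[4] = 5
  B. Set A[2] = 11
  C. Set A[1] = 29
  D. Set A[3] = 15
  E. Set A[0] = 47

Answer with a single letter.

Answer: A

Derivation:
Option A: A[4] 40->5, delta=-35, new_sum=148+(-35)=113 <-- matches target
Option B: A[2] -2->11, delta=13, new_sum=148+(13)=161
Option C: A[1] 39->29, delta=-10, new_sum=148+(-10)=138
Option D: A[3] 25->15, delta=-10, new_sum=148+(-10)=138
Option E: A[0] 46->47, delta=1, new_sum=148+(1)=149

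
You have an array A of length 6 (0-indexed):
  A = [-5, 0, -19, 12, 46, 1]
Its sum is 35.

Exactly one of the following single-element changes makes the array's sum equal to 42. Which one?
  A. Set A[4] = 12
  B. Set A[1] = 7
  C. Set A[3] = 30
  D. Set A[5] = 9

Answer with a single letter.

Answer: B

Derivation:
Option A: A[4] 46->12, delta=-34, new_sum=35+(-34)=1
Option B: A[1] 0->7, delta=7, new_sum=35+(7)=42 <-- matches target
Option C: A[3] 12->30, delta=18, new_sum=35+(18)=53
Option D: A[5] 1->9, delta=8, new_sum=35+(8)=43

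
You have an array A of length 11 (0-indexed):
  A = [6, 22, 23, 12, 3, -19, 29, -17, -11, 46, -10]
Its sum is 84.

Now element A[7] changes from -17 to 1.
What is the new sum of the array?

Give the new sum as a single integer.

Old value at index 7: -17
New value at index 7: 1
Delta = 1 - -17 = 18
New sum = old_sum + delta = 84 + (18) = 102

Answer: 102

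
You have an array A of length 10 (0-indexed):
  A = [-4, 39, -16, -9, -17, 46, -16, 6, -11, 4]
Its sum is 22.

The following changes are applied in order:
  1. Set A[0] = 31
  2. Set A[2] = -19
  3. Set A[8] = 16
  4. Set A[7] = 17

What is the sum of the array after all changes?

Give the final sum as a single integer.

Initial sum: 22
Change 1: A[0] -4 -> 31, delta = 35, sum = 57
Change 2: A[2] -16 -> -19, delta = -3, sum = 54
Change 3: A[8] -11 -> 16, delta = 27, sum = 81
Change 4: A[7] 6 -> 17, delta = 11, sum = 92

Answer: 92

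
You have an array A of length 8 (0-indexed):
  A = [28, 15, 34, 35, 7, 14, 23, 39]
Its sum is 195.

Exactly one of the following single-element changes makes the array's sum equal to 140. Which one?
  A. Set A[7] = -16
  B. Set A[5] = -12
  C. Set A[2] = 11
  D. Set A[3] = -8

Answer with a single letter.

Option A: A[7] 39->-16, delta=-55, new_sum=195+(-55)=140 <-- matches target
Option B: A[5] 14->-12, delta=-26, new_sum=195+(-26)=169
Option C: A[2] 34->11, delta=-23, new_sum=195+(-23)=172
Option D: A[3] 35->-8, delta=-43, new_sum=195+(-43)=152

Answer: A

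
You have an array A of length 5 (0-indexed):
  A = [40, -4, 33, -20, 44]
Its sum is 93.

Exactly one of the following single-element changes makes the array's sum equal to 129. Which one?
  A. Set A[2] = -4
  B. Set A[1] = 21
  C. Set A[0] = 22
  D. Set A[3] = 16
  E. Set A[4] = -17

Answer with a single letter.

Option A: A[2] 33->-4, delta=-37, new_sum=93+(-37)=56
Option B: A[1] -4->21, delta=25, new_sum=93+(25)=118
Option C: A[0] 40->22, delta=-18, new_sum=93+(-18)=75
Option D: A[3] -20->16, delta=36, new_sum=93+(36)=129 <-- matches target
Option E: A[4] 44->-17, delta=-61, new_sum=93+(-61)=32

Answer: D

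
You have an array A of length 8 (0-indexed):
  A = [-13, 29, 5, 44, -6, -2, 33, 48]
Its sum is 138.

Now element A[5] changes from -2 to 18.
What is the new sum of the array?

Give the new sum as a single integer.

Answer: 158

Derivation:
Old value at index 5: -2
New value at index 5: 18
Delta = 18 - -2 = 20
New sum = old_sum + delta = 138 + (20) = 158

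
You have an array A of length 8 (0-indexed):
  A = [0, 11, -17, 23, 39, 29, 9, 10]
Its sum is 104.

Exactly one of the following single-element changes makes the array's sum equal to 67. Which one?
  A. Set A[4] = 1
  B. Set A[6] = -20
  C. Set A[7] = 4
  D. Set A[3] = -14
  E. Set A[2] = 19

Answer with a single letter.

Option A: A[4] 39->1, delta=-38, new_sum=104+(-38)=66
Option B: A[6] 9->-20, delta=-29, new_sum=104+(-29)=75
Option C: A[7] 10->4, delta=-6, new_sum=104+(-6)=98
Option D: A[3] 23->-14, delta=-37, new_sum=104+(-37)=67 <-- matches target
Option E: A[2] -17->19, delta=36, new_sum=104+(36)=140

Answer: D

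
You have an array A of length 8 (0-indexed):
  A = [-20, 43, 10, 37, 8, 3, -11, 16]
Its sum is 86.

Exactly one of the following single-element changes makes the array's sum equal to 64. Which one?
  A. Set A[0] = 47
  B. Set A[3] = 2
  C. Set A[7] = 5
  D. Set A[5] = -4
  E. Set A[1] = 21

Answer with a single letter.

Answer: E

Derivation:
Option A: A[0] -20->47, delta=67, new_sum=86+(67)=153
Option B: A[3] 37->2, delta=-35, new_sum=86+(-35)=51
Option C: A[7] 16->5, delta=-11, new_sum=86+(-11)=75
Option D: A[5] 3->-4, delta=-7, new_sum=86+(-7)=79
Option E: A[1] 43->21, delta=-22, new_sum=86+(-22)=64 <-- matches target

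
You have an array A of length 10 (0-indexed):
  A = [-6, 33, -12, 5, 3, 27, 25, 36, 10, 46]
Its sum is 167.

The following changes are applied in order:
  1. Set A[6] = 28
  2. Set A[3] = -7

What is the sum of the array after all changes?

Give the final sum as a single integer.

Answer: 158

Derivation:
Initial sum: 167
Change 1: A[6] 25 -> 28, delta = 3, sum = 170
Change 2: A[3] 5 -> -7, delta = -12, sum = 158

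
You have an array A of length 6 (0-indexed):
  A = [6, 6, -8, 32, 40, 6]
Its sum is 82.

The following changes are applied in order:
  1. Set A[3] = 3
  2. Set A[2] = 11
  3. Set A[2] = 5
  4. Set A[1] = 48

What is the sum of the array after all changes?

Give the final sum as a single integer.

Answer: 108

Derivation:
Initial sum: 82
Change 1: A[3] 32 -> 3, delta = -29, sum = 53
Change 2: A[2] -8 -> 11, delta = 19, sum = 72
Change 3: A[2] 11 -> 5, delta = -6, sum = 66
Change 4: A[1] 6 -> 48, delta = 42, sum = 108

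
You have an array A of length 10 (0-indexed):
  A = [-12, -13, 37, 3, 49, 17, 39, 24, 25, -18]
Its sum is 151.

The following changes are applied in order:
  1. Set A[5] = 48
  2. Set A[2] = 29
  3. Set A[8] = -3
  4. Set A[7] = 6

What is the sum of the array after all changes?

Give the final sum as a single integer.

Answer: 128

Derivation:
Initial sum: 151
Change 1: A[5] 17 -> 48, delta = 31, sum = 182
Change 2: A[2] 37 -> 29, delta = -8, sum = 174
Change 3: A[8] 25 -> -3, delta = -28, sum = 146
Change 4: A[7] 24 -> 6, delta = -18, sum = 128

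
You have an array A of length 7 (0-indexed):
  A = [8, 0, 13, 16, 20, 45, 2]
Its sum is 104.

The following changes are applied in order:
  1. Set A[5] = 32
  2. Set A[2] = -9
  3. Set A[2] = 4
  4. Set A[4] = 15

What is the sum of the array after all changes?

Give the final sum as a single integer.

Initial sum: 104
Change 1: A[5] 45 -> 32, delta = -13, sum = 91
Change 2: A[2] 13 -> -9, delta = -22, sum = 69
Change 3: A[2] -9 -> 4, delta = 13, sum = 82
Change 4: A[4] 20 -> 15, delta = -5, sum = 77

Answer: 77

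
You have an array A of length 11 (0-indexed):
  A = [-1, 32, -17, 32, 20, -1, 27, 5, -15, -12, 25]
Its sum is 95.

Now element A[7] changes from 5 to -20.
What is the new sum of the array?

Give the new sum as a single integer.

Answer: 70

Derivation:
Old value at index 7: 5
New value at index 7: -20
Delta = -20 - 5 = -25
New sum = old_sum + delta = 95 + (-25) = 70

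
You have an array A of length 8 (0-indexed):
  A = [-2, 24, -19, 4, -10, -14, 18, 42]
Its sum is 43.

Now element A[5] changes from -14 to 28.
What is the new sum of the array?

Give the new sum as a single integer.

Old value at index 5: -14
New value at index 5: 28
Delta = 28 - -14 = 42
New sum = old_sum + delta = 43 + (42) = 85

Answer: 85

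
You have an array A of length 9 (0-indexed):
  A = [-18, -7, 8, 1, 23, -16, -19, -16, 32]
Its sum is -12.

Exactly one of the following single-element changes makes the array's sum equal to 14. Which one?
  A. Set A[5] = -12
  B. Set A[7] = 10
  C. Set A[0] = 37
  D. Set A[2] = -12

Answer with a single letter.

Option A: A[5] -16->-12, delta=4, new_sum=-12+(4)=-8
Option B: A[7] -16->10, delta=26, new_sum=-12+(26)=14 <-- matches target
Option C: A[0] -18->37, delta=55, new_sum=-12+(55)=43
Option D: A[2] 8->-12, delta=-20, new_sum=-12+(-20)=-32

Answer: B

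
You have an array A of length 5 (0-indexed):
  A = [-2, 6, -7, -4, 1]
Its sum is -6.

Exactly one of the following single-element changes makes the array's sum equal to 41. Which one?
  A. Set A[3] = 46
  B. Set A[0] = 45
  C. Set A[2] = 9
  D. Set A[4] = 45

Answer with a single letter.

Answer: B

Derivation:
Option A: A[3] -4->46, delta=50, new_sum=-6+(50)=44
Option B: A[0] -2->45, delta=47, new_sum=-6+(47)=41 <-- matches target
Option C: A[2] -7->9, delta=16, new_sum=-6+(16)=10
Option D: A[4] 1->45, delta=44, new_sum=-6+(44)=38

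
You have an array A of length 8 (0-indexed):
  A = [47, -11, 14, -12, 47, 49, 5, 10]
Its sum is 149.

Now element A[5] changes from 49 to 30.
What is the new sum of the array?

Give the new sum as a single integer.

Old value at index 5: 49
New value at index 5: 30
Delta = 30 - 49 = -19
New sum = old_sum + delta = 149 + (-19) = 130

Answer: 130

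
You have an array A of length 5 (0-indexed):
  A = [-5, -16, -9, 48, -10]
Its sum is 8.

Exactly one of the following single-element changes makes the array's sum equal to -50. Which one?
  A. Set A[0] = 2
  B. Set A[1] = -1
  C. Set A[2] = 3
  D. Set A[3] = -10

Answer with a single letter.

Answer: D

Derivation:
Option A: A[0] -5->2, delta=7, new_sum=8+(7)=15
Option B: A[1] -16->-1, delta=15, new_sum=8+(15)=23
Option C: A[2] -9->3, delta=12, new_sum=8+(12)=20
Option D: A[3] 48->-10, delta=-58, new_sum=8+(-58)=-50 <-- matches target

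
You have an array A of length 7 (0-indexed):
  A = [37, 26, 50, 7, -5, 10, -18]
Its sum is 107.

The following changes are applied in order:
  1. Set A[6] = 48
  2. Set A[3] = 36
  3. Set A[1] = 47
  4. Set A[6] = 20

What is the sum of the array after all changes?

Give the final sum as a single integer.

Initial sum: 107
Change 1: A[6] -18 -> 48, delta = 66, sum = 173
Change 2: A[3] 7 -> 36, delta = 29, sum = 202
Change 3: A[1] 26 -> 47, delta = 21, sum = 223
Change 4: A[6] 48 -> 20, delta = -28, sum = 195

Answer: 195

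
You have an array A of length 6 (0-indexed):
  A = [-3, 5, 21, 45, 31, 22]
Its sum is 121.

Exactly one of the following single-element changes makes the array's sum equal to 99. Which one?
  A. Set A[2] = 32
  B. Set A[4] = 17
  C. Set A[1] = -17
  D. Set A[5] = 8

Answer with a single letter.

Answer: C

Derivation:
Option A: A[2] 21->32, delta=11, new_sum=121+(11)=132
Option B: A[4] 31->17, delta=-14, new_sum=121+(-14)=107
Option C: A[1] 5->-17, delta=-22, new_sum=121+(-22)=99 <-- matches target
Option D: A[5] 22->8, delta=-14, new_sum=121+(-14)=107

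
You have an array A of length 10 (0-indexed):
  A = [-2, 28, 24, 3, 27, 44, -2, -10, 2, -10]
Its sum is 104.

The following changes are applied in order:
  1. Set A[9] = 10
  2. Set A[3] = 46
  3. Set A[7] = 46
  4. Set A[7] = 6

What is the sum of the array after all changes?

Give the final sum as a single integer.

Answer: 183

Derivation:
Initial sum: 104
Change 1: A[9] -10 -> 10, delta = 20, sum = 124
Change 2: A[3] 3 -> 46, delta = 43, sum = 167
Change 3: A[7] -10 -> 46, delta = 56, sum = 223
Change 4: A[7] 46 -> 6, delta = -40, sum = 183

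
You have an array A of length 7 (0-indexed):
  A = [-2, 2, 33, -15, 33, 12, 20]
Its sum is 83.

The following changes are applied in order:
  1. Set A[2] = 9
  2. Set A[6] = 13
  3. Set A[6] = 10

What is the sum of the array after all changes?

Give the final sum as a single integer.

Answer: 49

Derivation:
Initial sum: 83
Change 1: A[2] 33 -> 9, delta = -24, sum = 59
Change 2: A[6] 20 -> 13, delta = -7, sum = 52
Change 3: A[6] 13 -> 10, delta = -3, sum = 49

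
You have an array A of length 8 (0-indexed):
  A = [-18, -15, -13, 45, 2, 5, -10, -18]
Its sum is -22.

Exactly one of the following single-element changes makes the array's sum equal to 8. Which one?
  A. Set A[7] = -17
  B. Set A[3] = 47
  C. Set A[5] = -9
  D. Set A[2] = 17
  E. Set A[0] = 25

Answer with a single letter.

Answer: D

Derivation:
Option A: A[7] -18->-17, delta=1, new_sum=-22+(1)=-21
Option B: A[3] 45->47, delta=2, new_sum=-22+(2)=-20
Option C: A[5] 5->-9, delta=-14, new_sum=-22+(-14)=-36
Option D: A[2] -13->17, delta=30, new_sum=-22+(30)=8 <-- matches target
Option E: A[0] -18->25, delta=43, new_sum=-22+(43)=21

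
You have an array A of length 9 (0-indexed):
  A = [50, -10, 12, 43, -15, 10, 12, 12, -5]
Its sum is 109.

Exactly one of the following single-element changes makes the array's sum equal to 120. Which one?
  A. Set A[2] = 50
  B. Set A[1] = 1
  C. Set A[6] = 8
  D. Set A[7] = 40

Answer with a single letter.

Answer: B

Derivation:
Option A: A[2] 12->50, delta=38, new_sum=109+(38)=147
Option B: A[1] -10->1, delta=11, new_sum=109+(11)=120 <-- matches target
Option C: A[6] 12->8, delta=-4, new_sum=109+(-4)=105
Option D: A[7] 12->40, delta=28, new_sum=109+(28)=137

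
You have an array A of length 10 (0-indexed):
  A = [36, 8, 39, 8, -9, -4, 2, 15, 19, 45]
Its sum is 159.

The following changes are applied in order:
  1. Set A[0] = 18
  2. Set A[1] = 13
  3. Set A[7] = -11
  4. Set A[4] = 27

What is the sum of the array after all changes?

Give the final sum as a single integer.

Initial sum: 159
Change 1: A[0] 36 -> 18, delta = -18, sum = 141
Change 2: A[1] 8 -> 13, delta = 5, sum = 146
Change 3: A[7] 15 -> -11, delta = -26, sum = 120
Change 4: A[4] -9 -> 27, delta = 36, sum = 156

Answer: 156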